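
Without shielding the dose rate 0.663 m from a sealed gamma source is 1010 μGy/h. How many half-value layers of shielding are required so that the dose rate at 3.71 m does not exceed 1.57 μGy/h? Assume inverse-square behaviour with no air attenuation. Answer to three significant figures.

At 3.71 m, distance alone gives 1010 × (0.663/3.71)² = 1010 × 0.03194 = 32.26 μGy/h.
Further attenuation needed: 32.26/1.57 = 20.55.
n = log₂(20.55) = 4.361 half-value layers.

4.36 half-value layers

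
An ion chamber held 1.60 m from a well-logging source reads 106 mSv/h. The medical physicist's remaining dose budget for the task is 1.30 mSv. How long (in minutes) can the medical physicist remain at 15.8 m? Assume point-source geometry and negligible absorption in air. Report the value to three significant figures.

Since intensity falls as 1/r², rate at 15.8 m:
106 × (1.60/15.8)² = 106 × 0.01025 = 1.087 mSv/h.
Stay time = 1.30 mSv ÷ 1.087 mSv/h = 1.196 h = 71.76 min.

71.8 min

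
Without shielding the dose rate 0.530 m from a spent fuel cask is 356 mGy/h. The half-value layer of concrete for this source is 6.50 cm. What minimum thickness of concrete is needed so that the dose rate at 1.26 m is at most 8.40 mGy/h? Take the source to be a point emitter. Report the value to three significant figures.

At 1.26 m, distance alone gives 356 × (0.530/1.26)² = 356 × 0.1769 = 62.98 mGy/h.
Further attenuation needed: 62.98/8.40 = 7.498.
n = log₂(7.498) = 2.907 half-value layers.
Thickness = 2.907 × 6.50 cm = 18.90 cm.

18.9 cm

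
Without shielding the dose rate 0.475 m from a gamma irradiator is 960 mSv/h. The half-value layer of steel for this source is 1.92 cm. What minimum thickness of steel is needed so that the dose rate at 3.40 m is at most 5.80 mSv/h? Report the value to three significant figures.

3.25 cm

At 3.40 m, distance alone gives (0.475/3.40)² = 0.01952, so 960 × 0.01952 = 18.74 mSv/h.
Further attenuation needed: 18.74/5.80 = 3.231.
n = log₂(3.231) = 1.692 half-value layers.
Thickness = 1.692 × 1.92 cm = 3.249 cm.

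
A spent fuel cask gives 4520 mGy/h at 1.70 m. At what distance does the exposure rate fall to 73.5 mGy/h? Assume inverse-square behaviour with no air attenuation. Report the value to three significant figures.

13.3 m

Since intensity falls as 1/r², d₂ = d₁·√(I₁/I₂).
I₁/I₂ = 4520/73.5 = 61.50, so d₂ = 1.70 × √61.50 = 13.33 m.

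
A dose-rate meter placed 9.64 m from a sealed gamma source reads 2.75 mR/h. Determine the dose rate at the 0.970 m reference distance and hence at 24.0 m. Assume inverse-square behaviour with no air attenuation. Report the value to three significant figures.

Since intensity falls as 1/r²,
At 0.970 m: 2.75 × (9.64/0.970)² = 2.75 × 98.77 = 271.6 mR/h
At 24.0 m: 271.6 × (0.970/24.0)² = 271.6 × 0.001634 = 0.4438 mR/h.

272 mR/h; 0.444 mR/h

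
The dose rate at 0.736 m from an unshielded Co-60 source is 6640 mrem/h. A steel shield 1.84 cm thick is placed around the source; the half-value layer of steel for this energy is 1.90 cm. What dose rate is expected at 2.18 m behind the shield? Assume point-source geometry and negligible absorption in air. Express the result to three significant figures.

Distance alone: (0.736/2.18)² = 0.1140, so 6640 × 0.1140 = 757.0 mrem/h.
Shield: 1.84/1.90 = 0.9684 half-value layers → attenuation 2^(−0.9684) = 0.5111.
Combined: 757.0 × 0.5111 = 386.9 mrem/h.

387 mrem/h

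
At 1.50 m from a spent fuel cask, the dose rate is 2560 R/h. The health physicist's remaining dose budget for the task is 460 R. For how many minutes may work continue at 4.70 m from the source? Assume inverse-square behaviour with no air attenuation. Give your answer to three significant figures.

Since intensity falls as 1/r², rate at 4.70 m:
(1.50/4.70)² = 0.1019, so 2560 × 0.1019 = 260.9 R/h.
Stay time = 460 R ÷ 260.9 R/h = 1.763 h = 105.8 min.

106 min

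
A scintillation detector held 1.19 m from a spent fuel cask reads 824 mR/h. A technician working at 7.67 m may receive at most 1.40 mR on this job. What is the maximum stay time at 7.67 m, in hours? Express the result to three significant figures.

By the inverse-square law, rate at 7.67 m:
(1.19/7.67)² = 0.02407, so 824 × 0.02407 = 19.83 mR/h.
Stay time = 1.40 mR ÷ 19.83 mR/h = 0.07060 h.

0.0706 h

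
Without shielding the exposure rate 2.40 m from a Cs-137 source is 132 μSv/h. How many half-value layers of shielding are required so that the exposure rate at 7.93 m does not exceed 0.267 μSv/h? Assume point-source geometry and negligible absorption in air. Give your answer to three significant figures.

At 7.93 m, distance alone gives (2.40/7.93)² = 0.09160, so 132 × 0.09160 = 12.09 μSv/h.
Further attenuation needed: 12.09/0.267 = 45.28.
n = log₂(45.28) = 5.501 half-value layers.

5.50 half-value layers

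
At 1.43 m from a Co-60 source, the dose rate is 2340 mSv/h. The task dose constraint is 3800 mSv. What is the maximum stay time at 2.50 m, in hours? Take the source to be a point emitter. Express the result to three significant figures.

4.96 h

Intensity scales as (d₁/d₂)², so rate at 2.50 m:
2340 × (1.43/2.50)² = 2340 × 0.3272 = 765.6 mSv/h.
Stay time = 3800 mSv ÷ 765.6 mSv/h = 4.963 h.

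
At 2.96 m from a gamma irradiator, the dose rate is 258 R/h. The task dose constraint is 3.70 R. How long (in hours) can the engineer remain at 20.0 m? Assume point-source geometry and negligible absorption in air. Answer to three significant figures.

By the inverse-square law, rate at 20.0 m:
258 × (2.96/20.0)² = 258 × 0.02190 = 5.650 R/h.
Stay time = 3.70 R ÷ 5.650 R/h = 0.6549 h.

0.655 h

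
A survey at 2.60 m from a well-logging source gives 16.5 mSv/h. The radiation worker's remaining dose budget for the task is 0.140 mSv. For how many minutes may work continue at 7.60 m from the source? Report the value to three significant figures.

4.35 min

Intensity scales as (d₁/d₂)², so rate at 7.60 m:
16.5 × (2.60/7.60)² = 16.5 × 0.1170 = 1.931 mSv/h.
Stay time = 0.140 mSv ÷ 1.931 mSv/h = 0.07250 h = 4.350 min.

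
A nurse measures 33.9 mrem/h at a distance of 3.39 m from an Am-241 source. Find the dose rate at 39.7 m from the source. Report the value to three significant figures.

0.247 mrem/h

By the inverse-square law, the rate at 39.7 m is
(3.39/39.7)² = 0.007292, so 33.9 × 0.007292 = 0.2472 mrem/h.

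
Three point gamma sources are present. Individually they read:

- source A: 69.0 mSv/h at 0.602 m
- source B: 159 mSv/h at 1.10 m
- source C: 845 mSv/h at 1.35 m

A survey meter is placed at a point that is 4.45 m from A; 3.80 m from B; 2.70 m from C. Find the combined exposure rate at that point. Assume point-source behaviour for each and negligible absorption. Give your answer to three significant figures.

By superposition, sum each source's inverse-square contribution:
A: 69.0 × (0.602/4.45)² = 1.263 mSv/h
B: 159 × (1.10/3.80)² = 13.32 mSv/h
C: 845 × (1.35/2.70)² = 211.2 mSv/h
Total = 1.263 + 13.32 + 211.2 = 225.8 mSv/h.

226 mSv/h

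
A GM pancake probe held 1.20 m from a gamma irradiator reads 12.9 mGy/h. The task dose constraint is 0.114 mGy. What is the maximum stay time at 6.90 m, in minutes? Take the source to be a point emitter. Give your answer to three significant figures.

17.5 min

Intensity scales as (d₁/d₂)², so rate at 6.90 m:
12.9 × (1.20/6.90)² = 12.9 × 0.03025 = 0.3902 mGy/h.
Stay time = 0.114 mGy ÷ 0.3902 mGy/h = 0.2922 h = 17.53 min.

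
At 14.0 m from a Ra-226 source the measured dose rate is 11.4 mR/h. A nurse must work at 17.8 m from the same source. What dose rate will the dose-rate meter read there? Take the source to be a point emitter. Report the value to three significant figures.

7.05 mR/h

Since intensity falls as 1/r², scaling from 14.0 m to 17.8 m:
(14.0/17.8)² = 0.6186, so 11.4 × 0.6186 = 7.052 mR/h.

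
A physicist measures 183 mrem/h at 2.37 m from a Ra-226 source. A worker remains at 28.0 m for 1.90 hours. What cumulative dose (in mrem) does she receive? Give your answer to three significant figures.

Intensity scales as (d₁/d₂)², so rate at 28.0 m:
(2.37/28.0)² = 0.007164, so 183 × 0.007164 = 1.311 mrem/h.
Dose = rate × time = 1.311 mrem/h × 1.900 h = 2.491 mrem.

2.49 mrem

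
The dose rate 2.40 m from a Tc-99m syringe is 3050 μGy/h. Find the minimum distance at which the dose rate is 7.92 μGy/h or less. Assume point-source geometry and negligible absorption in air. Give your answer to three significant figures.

47.1 m

Since intensity falls as 1/r², d₂ = d₁·√(I₁/I₂).
I₁/I₂ = 3050/7.92 = 385.1, so d₂ = 2.40 × √385.1 = 47.10 m.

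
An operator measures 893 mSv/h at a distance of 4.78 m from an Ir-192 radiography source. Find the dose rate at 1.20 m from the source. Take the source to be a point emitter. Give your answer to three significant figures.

Intensity scales as (d₁/d₂)², so the rate at 1.20 m is
893 × (4.78/1.20)² = 893 × 15.87 = 14170 mSv/h.

14200 mSv/h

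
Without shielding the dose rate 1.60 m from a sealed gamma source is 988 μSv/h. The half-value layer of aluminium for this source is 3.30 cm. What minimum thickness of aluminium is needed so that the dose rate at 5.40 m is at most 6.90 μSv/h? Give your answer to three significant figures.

At 5.40 m, distance alone gives (1.60/5.40)² = 0.08779, so 988 × 0.08779 = 86.74 μSv/h.
Further attenuation needed: 86.74/6.90 = 12.57.
n = log₂(12.57) = 3.652 half-value layers.
Thickness = 3.652 × 3.30 cm = 12.05 cm.

12.1 cm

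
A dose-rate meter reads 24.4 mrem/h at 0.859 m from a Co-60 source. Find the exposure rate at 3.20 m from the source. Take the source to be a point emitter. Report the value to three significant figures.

1.76 mrem/h

Using I₁d₁² = I₂d₂², the rate at 3.20 m is
24.4 × (0.859/3.20)² = 24.4 × 0.07206 = 1.758 mrem/h.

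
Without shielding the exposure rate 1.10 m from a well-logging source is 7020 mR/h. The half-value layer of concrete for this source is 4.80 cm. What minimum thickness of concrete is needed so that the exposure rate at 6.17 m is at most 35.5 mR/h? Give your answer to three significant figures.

12.7 cm

At 6.17 m, distance alone gives 7020 × (1.10/6.17)² = 7020 × 0.03178 = 223.1 mR/h.
Further attenuation needed: 223.1/35.5 = 6.285.
n = log₂(6.285) = 2.652 half-value layers.
Thickness = 2.652 × 4.80 cm = 12.73 cm.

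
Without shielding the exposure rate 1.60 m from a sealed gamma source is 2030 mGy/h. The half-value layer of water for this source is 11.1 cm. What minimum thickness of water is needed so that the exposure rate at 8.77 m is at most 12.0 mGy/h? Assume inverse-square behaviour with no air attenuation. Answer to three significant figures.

At 8.77 m, distance alone gives 2030 × (1.60/8.77)² = 2030 × 0.03328 = 67.56 mGy/h.
Further attenuation needed: 67.56/12.0 = 5.630.
n = log₂(5.630) = 2.493 half-value layers.
Thickness = 2.493 × 11.1 cm = 27.67 cm.

27.7 cm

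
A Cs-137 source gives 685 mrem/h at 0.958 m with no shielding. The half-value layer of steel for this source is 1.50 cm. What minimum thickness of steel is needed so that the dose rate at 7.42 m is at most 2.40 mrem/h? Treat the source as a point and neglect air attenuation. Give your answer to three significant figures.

At 7.42 m, distance alone gives (0.958/7.42)² = 0.01667, so 685 × 0.01667 = 11.42 mrem/h.
Further attenuation needed: 11.42/2.40 = 4.758.
n = log₂(4.758) = 2.250 half-value layers.
Thickness = 2.250 × 1.50 cm = 3.375 cm.

3.38 cm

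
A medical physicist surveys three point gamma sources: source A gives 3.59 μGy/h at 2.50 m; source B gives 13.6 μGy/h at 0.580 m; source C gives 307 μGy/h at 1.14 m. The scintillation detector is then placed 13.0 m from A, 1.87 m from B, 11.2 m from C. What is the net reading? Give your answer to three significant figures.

By superposition, sum each source's inverse-square contribution:
A: 3.59 × (2.50/13.0)² = 0.1328 μGy/h
B: 13.6 × (0.580/1.87)² = 1.308 μGy/h
C: 307 × (1.14/11.2)² = 3.181 μGy/h
Total = 0.1328 + 1.308 + 3.181 = 4.622 μGy/h.

4.62 μGy/h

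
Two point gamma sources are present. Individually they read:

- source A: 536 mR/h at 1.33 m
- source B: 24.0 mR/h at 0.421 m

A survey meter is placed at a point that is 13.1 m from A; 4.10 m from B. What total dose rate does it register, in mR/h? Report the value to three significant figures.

Each source contributes Iᵢ·(dᵢ/rᵢ)²; contributions add.
A: 536 × (1.33/13.1)² = 5.525 mR/h
B: 24.0 × (0.421/4.10)² = 0.2531 mR/h
Total = 5.525 + 0.2531 = 5.778 mR/h.

5.78 mR/h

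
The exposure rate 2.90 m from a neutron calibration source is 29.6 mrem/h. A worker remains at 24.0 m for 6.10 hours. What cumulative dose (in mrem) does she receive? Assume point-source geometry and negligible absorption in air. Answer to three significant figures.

2.64 mrem

Using I₁d₁² = I₂d₂², rate at 24.0 m:
29.6 × (2.90/24.0)² = 29.6 × 0.01460 = 0.4322 mrem/h.
Dose = rate × time = 0.4322 mrem/h × 6.100 h = 2.636 mrem.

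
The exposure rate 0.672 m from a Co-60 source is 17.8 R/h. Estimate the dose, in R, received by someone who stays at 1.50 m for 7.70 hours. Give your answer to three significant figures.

27.5 R

Since intensity falls as 1/r², rate at 1.50 m:
(0.672/1.50)² = 0.2007, so 17.8 × 0.2007 = 3.572 R/h.
Dose = rate × time = 3.572 R/h × 7.700 h = 27.50 R.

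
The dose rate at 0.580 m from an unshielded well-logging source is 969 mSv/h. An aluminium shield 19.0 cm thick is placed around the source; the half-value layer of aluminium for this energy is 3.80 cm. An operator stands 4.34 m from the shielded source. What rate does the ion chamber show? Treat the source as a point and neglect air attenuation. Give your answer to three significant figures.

0.541 mSv/h

Distance alone: 969 × (0.580/4.34)² = 969 × 0.01786 = 17.31 mSv/h.
Shield: 19.0/3.80 = 5.000 half-value layers → attenuation 2^(−5.000) = 0.03125.
Combined: 17.31 × 0.03125 = 0.5409 mSv/h.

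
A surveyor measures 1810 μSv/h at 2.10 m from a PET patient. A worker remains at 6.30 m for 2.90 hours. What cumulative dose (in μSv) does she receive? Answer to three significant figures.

Applying the 1/r² law, rate at 6.30 m:
1810 × (2.10/6.30)² = 1810 × 0.1111 = 201.1 μSv/h.
Dose = rate × time = 201.1 μSv/h × 2.900 h = 583.2 μSv.

583 μSv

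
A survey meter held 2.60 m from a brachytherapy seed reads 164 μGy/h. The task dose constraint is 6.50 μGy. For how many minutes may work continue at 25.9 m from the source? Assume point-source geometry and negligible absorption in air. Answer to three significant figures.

236 min

Intensity scales as (d₁/d₂)², so rate at 25.9 m:
164 × (2.60/25.9)² = 164 × 0.01008 = 1.653 μGy/h.
Stay time = 6.50 μGy ÷ 1.653 μGy/h = 3.932 h = 235.9 min.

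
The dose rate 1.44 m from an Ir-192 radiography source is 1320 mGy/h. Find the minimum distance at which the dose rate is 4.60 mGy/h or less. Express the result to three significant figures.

Since intensity falls as 1/r², d₂ = d₁·√(I₁/I₂).
I₁/I₂ = 1320/4.60 = 287.0, so d₂ = 1.44 × √287.0 = 24.40 m.

24.4 m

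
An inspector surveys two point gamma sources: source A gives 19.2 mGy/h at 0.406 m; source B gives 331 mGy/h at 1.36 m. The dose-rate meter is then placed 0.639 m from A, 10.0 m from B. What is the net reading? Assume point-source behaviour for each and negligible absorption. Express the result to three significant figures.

13.9 mGy/h

By superposition, sum each source's inverse-square contribution:
A: 19.2 × (0.406/0.639)² = 7.751 mGy/h
B: 331 × (1.36/10.0)² = 6.122 mGy/h
Total = 7.751 + 6.122 = 13.87 mGy/h.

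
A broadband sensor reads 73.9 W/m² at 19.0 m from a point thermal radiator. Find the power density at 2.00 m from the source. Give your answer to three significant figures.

By the inverse-square law, the rate at 2.00 m is
(19.0/2.00)² = 90.25, so 73.9 × 90.25 = 6669 W/m².

6670 W/m²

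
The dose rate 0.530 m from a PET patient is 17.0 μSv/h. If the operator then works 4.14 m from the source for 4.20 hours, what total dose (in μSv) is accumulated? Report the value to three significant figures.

By the inverse-square law, rate at 4.14 m:
17.0 × (0.530/4.14)² = 17.0 × 0.01639 = 0.2786 μSv/h.
Dose = rate × time = 0.2786 μSv/h × 4.200 h = 1.170 μSv.

1.17 μSv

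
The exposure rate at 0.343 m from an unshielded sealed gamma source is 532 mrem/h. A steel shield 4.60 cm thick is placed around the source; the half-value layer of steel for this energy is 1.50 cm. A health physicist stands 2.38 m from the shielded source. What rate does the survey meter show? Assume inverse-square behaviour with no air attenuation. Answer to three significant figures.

Distance alone: (0.343/2.38)² = 0.02077, so 532 × 0.02077 = 11.05 mrem/h.
Shield: 4.60/1.50 = 3.067 half-value layers → attenuation 2^(−3.067) = 0.1193.
Combined: 11.05 × 0.1193 = 1.318 mrem/h.

1.32 mrem/h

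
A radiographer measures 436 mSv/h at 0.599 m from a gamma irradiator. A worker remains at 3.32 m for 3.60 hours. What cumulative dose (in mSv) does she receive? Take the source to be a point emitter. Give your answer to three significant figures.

Applying the 1/r² law, rate at 3.32 m:
(0.599/3.32)² = 0.03255, so 436 × 0.03255 = 14.19 mSv/h.
Dose = rate × time = 14.19 mSv/h × 3.600 h = 51.08 mSv.

51.1 mSv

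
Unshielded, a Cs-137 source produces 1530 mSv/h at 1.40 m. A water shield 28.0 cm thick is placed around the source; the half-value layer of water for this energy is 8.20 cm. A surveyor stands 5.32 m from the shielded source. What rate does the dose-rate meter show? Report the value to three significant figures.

9.94 mSv/h

Distance alone: (1.40/5.32)² = 0.06925, so 1530 × 0.06925 = 106.0 mSv/h.
Shield: 28.0/8.20 = 3.415 half-value layers → attenuation 2^(−3.415) = 0.09375.
Combined: 106.0 × 0.09375 = 9.938 mSv/h.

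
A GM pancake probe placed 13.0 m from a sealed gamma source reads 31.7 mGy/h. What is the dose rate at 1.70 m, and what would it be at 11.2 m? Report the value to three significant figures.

By the inverse-square law,
At 1.70 m: 31.7 × (13.0/1.70)² = 31.7 × 58.48 = 1854 mGy/h
At 11.2 m: 1854 × (1.70/11.2)² = 1854 × 0.02304 = 42.72 mGy/h.

1850 mGy/h; 42.7 mGy/h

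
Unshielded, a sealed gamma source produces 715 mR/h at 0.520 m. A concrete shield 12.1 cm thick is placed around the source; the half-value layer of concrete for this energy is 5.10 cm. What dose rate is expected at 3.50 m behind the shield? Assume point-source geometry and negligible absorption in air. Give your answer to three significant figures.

Distance alone: (0.520/3.50)² = 0.02207, so 715 × 0.02207 = 15.78 mR/h.
Shield: 12.1/5.10 = 2.373 half-value layers → attenuation 2^(−2.373) = 0.1930.
Combined: 15.78 × 0.1930 = 3.046 mR/h.

3.05 mR/h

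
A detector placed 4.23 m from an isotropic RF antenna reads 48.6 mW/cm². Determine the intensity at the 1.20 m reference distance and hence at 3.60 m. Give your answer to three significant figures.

Applying the 1/r² law,
At 1.20 m: 48.6 × (4.23/1.20)² = 48.6 × 12.43 = 604.1 mW/cm²
At 3.60 m: (1.20/3.60)² = 0.1111, so 604.1 × 0.1111 = 67.12 mW/cm².

604 mW/cm²; 67.1 mW/cm²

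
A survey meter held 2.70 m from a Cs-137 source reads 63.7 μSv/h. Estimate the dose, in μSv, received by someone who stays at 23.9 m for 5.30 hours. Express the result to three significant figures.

Using I₁d₁² = I₂d₂², rate at 23.9 m:
(2.70/23.9)² = 0.01276, so 63.7 × 0.01276 = 0.8128 μSv/h.
Dose = rate × time = 0.8128 μSv/h × 5.300 h = 4.308 μSv.

4.31 μSv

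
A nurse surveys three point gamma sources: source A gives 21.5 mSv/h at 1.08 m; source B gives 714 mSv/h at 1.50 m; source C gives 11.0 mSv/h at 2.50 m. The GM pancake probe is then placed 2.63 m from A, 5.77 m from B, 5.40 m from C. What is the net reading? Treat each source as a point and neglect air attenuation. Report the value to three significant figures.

Each source contributes Iᵢ·(dᵢ/rᵢ)²; contributions add.
A: 21.5 × (1.08/2.63)² = 3.626 mSv/h
B: 714 × (1.50/5.77)² = 48.25 mSv/h
C: 11.0 × (2.50/5.40)² = 2.358 mSv/h
Total = 3.626 + 48.25 + 2.358 = 54.23 mSv/h.

54.2 mSv/h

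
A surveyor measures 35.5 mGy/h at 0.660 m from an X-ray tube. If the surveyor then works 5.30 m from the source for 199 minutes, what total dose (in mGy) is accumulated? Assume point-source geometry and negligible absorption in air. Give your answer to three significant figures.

Intensity scales as (d₁/d₂)², so rate at 5.30 m:
35.5 × (0.660/5.30)² = 35.5 × 0.01551 = 0.5506 mGy/h.
Dose = rate × time = 0.5506 mGy/h × 3.317 h = 1.826 mGy.

1.83 mGy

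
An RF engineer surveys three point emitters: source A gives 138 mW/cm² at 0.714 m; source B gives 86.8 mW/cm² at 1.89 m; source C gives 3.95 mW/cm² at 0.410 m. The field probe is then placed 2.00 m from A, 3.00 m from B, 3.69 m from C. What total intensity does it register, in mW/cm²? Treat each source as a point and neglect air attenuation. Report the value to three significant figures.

Each source contributes Iᵢ·(dᵢ/rᵢ)²; contributions add.
A: 138 × (0.714/2.00)² = 17.59 mW/cm²
B: 86.8 × (1.89/3.00)² = 34.45 mW/cm²
C: 3.95 × (0.410/3.69)² = 0.04877 mW/cm²
Total = 17.59 + 34.45 + 0.04877 = 52.09 mW/cm².

52.1 mW/cm²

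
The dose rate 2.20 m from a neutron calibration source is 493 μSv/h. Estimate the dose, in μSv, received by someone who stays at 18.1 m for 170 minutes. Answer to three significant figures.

20.6 μSv

By the inverse-square law, rate at 18.1 m:
493 × (2.20/18.1)² = 493 × 0.01477 = 7.282 μSv/h.
Dose = rate × time = 7.282 μSv/h × 2.833 h = 20.63 μSv.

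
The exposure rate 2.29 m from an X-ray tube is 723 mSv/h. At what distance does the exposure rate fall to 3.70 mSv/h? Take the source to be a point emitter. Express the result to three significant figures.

32.0 m

Since intensity falls as 1/r², d₂ = d₁·√(I₁/I₂).
I₁/I₂ = 723/3.70 = 195.4, so d₂ = 2.29 × √195.4 = 32.01 m.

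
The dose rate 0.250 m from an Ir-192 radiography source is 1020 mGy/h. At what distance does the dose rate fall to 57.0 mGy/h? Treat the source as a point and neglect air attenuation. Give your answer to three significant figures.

1.06 m

Using I₁d₁² = I₂d₂², d₂ = d₁·√(I₁/I₂).
I₁/I₂ = 1020/57.0 = 17.89, so d₂ = 0.250 × √17.89 = 1.057 m.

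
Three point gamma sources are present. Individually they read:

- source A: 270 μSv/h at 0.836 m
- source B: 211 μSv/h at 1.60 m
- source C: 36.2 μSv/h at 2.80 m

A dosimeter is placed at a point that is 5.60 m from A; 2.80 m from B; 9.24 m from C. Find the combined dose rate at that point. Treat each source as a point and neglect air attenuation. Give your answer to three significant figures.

78.2 μSv/h

Each source contributes Iᵢ·(dᵢ/rᵢ)²; contributions add.
A: 270 × (0.836/5.60)² = 6.017 μSv/h
B: 211 × (1.60/2.80)² = 68.90 μSv/h
C: 36.2 × (2.80/9.24)² = 3.324 μSv/h
Total = 6.017 + 68.90 + 3.324 = 78.24 μSv/h.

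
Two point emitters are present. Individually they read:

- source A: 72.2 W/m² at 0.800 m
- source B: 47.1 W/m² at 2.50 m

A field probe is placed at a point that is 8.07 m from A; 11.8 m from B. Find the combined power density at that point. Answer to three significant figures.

By superposition, sum each source's inverse-square contribution:
A: 72.2 × (0.800/8.07)² = 0.7095 W/m²
B: 47.1 × (2.50/11.8)² = 2.114 W/m²
Total = 0.7095 + 2.114 = 2.824 W/m².

2.82 W/m²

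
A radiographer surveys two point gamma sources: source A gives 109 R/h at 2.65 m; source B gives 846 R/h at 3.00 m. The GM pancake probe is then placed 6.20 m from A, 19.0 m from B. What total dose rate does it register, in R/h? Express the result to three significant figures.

41.0 R/h

By superposition, sum each source's inverse-square contribution:
A: 109 × (2.65/6.20)² = 19.91 R/h
B: 846 × (3.00/19.0)² = 21.09 R/h
Total = 19.91 + 21.09 = 41.00 R/h.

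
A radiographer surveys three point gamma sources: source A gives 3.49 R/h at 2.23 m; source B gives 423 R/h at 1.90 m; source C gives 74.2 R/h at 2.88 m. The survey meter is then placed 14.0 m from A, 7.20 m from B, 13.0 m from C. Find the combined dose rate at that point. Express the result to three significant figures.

33.2 R/h

Each source contributes Iᵢ·(dᵢ/rᵢ)²; contributions add.
A: 3.49 × (2.23/14.0)² = 0.08855 R/h
B: 423 × (1.90/7.20)² = 29.46 R/h
C: 74.2 × (2.88/13.0)² = 3.642 R/h
Total = 0.08855 + 29.46 + 3.642 = 33.19 R/h.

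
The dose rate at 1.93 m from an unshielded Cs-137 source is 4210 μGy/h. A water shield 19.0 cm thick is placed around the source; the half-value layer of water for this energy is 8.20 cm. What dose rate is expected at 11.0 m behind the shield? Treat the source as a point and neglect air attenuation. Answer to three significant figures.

26.0 μGy/h

Distance alone: 4210 × (1.93/11.0)² = 4210 × 0.03078 = 129.6 μGy/h.
Shield: 19.0/8.20 = 2.317 half-value layers → attenuation 2^(−2.317) = 0.2007.
Combined: 129.6 × 0.2007 = 26.01 μGy/h.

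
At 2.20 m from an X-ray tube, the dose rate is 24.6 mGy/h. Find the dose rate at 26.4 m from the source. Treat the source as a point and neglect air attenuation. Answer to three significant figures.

Intensity scales as (d₁/d₂)², so the rate at 26.4 m is
24.6 × (2.20/26.4)² = 24.6 × 0.006944 = 0.1708 mGy/h.

0.171 mGy/h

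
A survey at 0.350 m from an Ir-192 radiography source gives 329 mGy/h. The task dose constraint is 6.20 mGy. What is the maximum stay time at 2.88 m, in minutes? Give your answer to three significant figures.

76.6 min

By the inverse-square law, rate at 2.88 m:
(0.350/2.88)² = 0.01477, so 329 × 0.01477 = 4.859 mGy/h.
Stay time = 6.20 mGy ÷ 4.859 mGy/h = 1.276 h = 76.56 min.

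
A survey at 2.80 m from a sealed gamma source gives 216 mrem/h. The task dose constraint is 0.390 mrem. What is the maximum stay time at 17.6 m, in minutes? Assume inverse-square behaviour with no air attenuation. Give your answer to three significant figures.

Intensity scales as (d₁/d₂)², so rate at 17.6 m:
216 × (2.80/17.6)² = 216 × 0.02531 = 5.467 mrem/h.
Stay time = 0.390 mrem ÷ 5.467 mrem/h = 0.07134 h = 4.280 min.

4.28 min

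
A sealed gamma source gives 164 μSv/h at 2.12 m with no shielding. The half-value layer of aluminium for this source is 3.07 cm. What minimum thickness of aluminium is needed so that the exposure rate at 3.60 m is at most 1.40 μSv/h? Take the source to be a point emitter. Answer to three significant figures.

At 3.60 m, distance alone gives 164 × (2.12/3.60)² = 164 × 0.3468 = 56.88 μSv/h.
Further attenuation needed: 56.88/1.40 = 40.63.
n = log₂(40.63) = 5.344 half-value layers.
Thickness = 5.344 × 3.07 cm = 16.41 cm.

16.4 cm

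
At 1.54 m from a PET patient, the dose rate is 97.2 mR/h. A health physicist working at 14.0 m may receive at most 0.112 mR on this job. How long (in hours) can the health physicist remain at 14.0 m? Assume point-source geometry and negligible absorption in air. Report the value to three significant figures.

0.0952 h

Applying the 1/r² law, rate at 14.0 m:
97.2 × (1.54/14.0)² = 97.2 × 0.01210 = 1.176 mR/h.
Stay time = 0.112 mR ÷ 1.176 mR/h = 0.09524 h.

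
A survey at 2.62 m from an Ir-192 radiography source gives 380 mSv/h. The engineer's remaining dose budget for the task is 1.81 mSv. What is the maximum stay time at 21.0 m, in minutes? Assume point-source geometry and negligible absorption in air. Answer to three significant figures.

Using I₁d₁² = I₂d₂², rate at 21.0 m:
380 × (2.62/21.0)² = 380 × 0.01557 = 5.917 mSv/h.
Stay time = 1.81 mSv ÷ 5.917 mSv/h = 0.3059 h = 18.35 min.

18.4 min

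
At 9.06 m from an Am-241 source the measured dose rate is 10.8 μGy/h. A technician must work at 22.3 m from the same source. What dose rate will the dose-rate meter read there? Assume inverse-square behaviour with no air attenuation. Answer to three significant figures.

Intensity scales as (d₁/d₂)², so scaling from 9.06 m to 22.3 m:
10.8 × (9.06/22.3)² = 10.8 × 0.1651 = 1.783 μGy/h.

1.78 μGy/h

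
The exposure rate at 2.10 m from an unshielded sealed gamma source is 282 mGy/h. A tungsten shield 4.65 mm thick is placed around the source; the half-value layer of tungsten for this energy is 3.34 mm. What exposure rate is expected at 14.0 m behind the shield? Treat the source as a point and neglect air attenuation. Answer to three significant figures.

2.42 mGy/h

Distance alone: 282 × (2.10/14.0)² = 282 × 0.02250 = 6.345 mGy/h.
Shield: 4.65/3.34 = 1.392 half-value layers → attenuation 2^(−1.392) = 0.3810.
Combined: 6.345 × 0.3810 = 2.417 mGy/h.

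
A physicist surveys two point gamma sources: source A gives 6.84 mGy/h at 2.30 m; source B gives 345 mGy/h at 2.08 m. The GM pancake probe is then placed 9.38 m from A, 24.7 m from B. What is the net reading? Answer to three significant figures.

2.86 mGy/h

Each source contributes Iᵢ·(dᵢ/rᵢ)²; contributions add.
A: 6.84 × (2.30/9.38)² = 0.4113 mGy/h
B: 345 × (2.08/24.7)² = 2.447 mGy/h
Total = 0.4113 + 2.447 = 2.858 mGy/h.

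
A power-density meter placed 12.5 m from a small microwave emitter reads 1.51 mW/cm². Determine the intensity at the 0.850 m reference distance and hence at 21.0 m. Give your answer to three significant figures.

By the inverse-square law,
At 0.850 m: (12.5/0.850)² = 216.3, so 1.51 × 216.3 = 326.6 mW/cm²
At 21.0 m: 326.6 × (0.850/21.0)² = 326.6 × 0.001638 = 0.5350 mW/cm².

327 mW/cm²; 0.535 mW/cm²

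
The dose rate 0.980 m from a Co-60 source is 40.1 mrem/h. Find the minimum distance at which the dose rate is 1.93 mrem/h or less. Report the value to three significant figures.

4.47 m

Applying the 1/r² law, d₂ = d₁·√(I₁/I₂).
I₁/I₂ = 40.1/1.93 = 20.78, so d₂ = 0.980 × √20.78 = 4.467 m.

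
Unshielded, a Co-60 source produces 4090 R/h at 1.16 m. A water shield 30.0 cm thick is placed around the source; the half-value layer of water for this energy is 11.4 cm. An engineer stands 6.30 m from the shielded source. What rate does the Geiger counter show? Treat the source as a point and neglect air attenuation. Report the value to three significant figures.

Distance alone: (1.16/6.30)² = 0.03390, so 4090 × 0.03390 = 138.7 R/h.
Shield: 30.0/11.4 = 2.632 half-value layers → attenuation 2^(−2.632) = 0.1613.
Combined: 138.7 × 0.1613 = 22.37 R/h.

22.4 R/h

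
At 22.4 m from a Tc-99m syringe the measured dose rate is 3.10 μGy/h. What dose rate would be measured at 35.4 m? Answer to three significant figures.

1.24 μGy/h

Applying the 1/r² law, scaling from 22.4 m to 35.4 m:
3.10 × (22.4/35.4)² = 3.10 × 0.4004 = 1.241 μGy/h.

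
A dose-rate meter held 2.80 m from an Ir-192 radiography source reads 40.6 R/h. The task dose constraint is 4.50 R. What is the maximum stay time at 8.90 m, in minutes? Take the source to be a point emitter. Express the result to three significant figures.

67.2 min

Applying the 1/r² law, rate at 8.90 m:
40.6 × (2.80/8.90)² = 40.6 × 0.09898 = 4.019 R/h.
Stay time = 4.50 R ÷ 4.019 R/h = 1.120 h = 67.20 min.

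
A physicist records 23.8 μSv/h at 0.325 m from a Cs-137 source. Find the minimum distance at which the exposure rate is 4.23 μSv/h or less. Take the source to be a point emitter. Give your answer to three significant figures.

Intensity scales as (d₁/d₂)², so d₂ = d₁·√(I₁/I₂).
I₁/I₂ = 23.8/4.23 = 5.626, so d₂ = 0.325 × √5.626 = 0.7709 m.

0.771 m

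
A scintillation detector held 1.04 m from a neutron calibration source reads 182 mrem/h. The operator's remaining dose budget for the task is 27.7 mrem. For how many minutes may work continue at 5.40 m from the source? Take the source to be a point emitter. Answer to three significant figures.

246 min

Since intensity falls as 1/r², rate at 5.40 m:
182 × (1.04/5.40)² = 182 × 0.03709 = 6.750 mrem/h.
Stay time = 27.7 mrem ÷ 6.750 mrem/h = 4.104 h = 246.2 min.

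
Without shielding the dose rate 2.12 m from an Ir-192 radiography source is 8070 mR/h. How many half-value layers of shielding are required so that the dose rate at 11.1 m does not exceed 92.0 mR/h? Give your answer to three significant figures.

At 11.1 m, distance alone gives 8070 × (2.12/11.1)² = 8070 × 0.03648 = 294.4 mR/h.
Further attenuation needed: 294.4/92.0 = 3.200.
n = log₂(3.200) = 1.678 half-value layers.

1.68 half-value layers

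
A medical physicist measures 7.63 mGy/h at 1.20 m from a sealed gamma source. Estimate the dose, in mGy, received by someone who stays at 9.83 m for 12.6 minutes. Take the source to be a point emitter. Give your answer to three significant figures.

Using I₁d₁² = I₂d₂², rate at 9.83 m:
(1.20/9.83)² = 0.01490, so 7.63 × 0.01490 = 0.1137 mGy/h.
Dose = rate × time = 0.1137 mGy/h × 0.2100 h = 0.02388 mGy.

0.0239 mGy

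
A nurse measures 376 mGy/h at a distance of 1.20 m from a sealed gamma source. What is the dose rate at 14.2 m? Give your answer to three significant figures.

By the inverse-square law, the rate at 14.2 m is
(1.20/14.2)² = 0.007141, so 376 × 0.007141 = 2.685 mGy/h.

2.69 mGy/h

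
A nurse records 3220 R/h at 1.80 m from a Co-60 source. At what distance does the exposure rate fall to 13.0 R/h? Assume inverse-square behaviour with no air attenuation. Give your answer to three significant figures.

28.3 m

Intensity scales as (d₁/d₂)², so d₂ = d₁·√(I₁/I₂).
I₁/I₂ = 3220/13.0 = 247.7, so d₂ = 1.80 × √247.7 = 28.33 m.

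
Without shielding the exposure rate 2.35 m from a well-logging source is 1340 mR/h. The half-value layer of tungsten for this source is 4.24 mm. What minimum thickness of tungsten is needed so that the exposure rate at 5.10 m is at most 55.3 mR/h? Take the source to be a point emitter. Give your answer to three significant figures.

10.0 mm

At 5.10 m, distance alone gives (2.35/5.10)² = 0.2123, so 1340 × 0.2123 = 284.5 mR/h.
Further attenuation needed: 284.5/55.3 = 5.145.
n = log₂(5.145) = 2.363 half-value layers.
Thickness = 2.363 × 4.24 mm = 10.02 mm.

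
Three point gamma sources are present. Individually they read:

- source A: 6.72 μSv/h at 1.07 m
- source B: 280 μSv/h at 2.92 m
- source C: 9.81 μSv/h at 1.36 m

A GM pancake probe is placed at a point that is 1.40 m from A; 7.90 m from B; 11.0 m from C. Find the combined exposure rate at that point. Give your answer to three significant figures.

42.3 μSv/h

Each source contributes Iᵢ·(dᵢ/rᵢ)²; contributions add.
A: 6.72 × (1.07/1.40)² = 3.925 μSv/h
B: 280 × (2.92/7.90)² = 38.25 μSv/h
C: 9.81 × (1.36/11.0)² = 0.1500 μSv/h
Total = 3.925 + 38.25 + 0.1500 = 42.33 μSv/h.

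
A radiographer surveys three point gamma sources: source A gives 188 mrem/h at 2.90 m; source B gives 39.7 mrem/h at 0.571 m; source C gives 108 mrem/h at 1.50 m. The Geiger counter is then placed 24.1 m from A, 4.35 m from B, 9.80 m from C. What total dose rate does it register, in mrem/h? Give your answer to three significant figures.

5.94 mrem/h

By superposition, sum each source's inverse-square contribution:
A: 188 × (2.90/24.1)² = 2.722 mrem/h
B: 39.7 × (0.571/4.35)² = 0.6840 mrem/h
C: 108 × (1.50/9.80)² = 2.530 mrem/h
Total = 2.722 + 0.6840 + 2.530 = 5.936 mrem/h.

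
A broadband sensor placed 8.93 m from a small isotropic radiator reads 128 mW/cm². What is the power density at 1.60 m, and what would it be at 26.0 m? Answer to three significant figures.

Since intensity falls as 1/r²,
At 1.60 m: (8.93/1.60)² = 31.15, so 128 × 31.15 = 3987 mW/cm²
At 26.0 m: 3987 × (1.60/26.0)² = 3987 × 0.003787 = 15.10 mW/cm².

3990 mW/cm²; 15.1 mW/cm²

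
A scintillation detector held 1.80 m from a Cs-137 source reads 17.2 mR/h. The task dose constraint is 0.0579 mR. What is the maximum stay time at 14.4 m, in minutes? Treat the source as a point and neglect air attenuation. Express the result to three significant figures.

12.9 min

Intensity scales as (d₁/d₂)², so rate at 14.4 m:
17.2 × (1.80/14.4)² = 17.2 × 0.01562 = 0.2687 mR/h.
Stay time = 0.0579 mR ÷ 0.2687 mR/h = 0.2155 h = 12.93 min.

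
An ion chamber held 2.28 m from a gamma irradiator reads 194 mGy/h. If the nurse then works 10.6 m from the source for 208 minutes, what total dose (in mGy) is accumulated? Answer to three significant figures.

Using I₁d₁² = I₂d₂², rate at 10.6 m:
(2.28/10.6)² = 0.04627, so 194 × 0.04627 = 8.976 mGy/h.
Dose = rate × time = 8.976 mGy/h × 3.467 h = 31.12 mGy.

31.1 mGy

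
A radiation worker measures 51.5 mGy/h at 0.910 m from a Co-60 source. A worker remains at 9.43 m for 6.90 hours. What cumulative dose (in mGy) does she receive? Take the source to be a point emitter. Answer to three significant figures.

Since intensity falls as 1/r², rate at 9.43 m:
51.5 × (0.910/9.43)² = 51.5 × 0.009312 = 0.4796 mGy/h.
Dose = rate × time = 0.4796 mGy/h × 6.900 h = 3.309 mGy.

3.31 mGy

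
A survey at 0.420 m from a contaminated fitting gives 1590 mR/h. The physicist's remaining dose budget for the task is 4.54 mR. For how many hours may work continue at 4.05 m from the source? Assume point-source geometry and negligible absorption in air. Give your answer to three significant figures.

By the inverse-square law, rate at 4.05 m:
1590 × (0.420/4.05)² = 1590 × 0.01075 = 17.09 mR/h.
Stay time = 4.54 mR ÷ 17.09 mR/h = 0.2657 h.

0.266 h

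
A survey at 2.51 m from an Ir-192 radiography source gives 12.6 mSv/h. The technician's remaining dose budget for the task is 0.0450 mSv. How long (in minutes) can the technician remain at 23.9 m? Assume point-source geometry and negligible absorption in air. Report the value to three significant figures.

19.4 min

Since intensity falls as 1/r², rate at 23.9 m:
12.6 × (2.51/23.9)² = 12.6 × 0.01103 = 0.1390 mSv/h.
Stay time = 0.0450 mSv ÷ 0.1390 mSv/h = 0.3237 h = 19.42 min.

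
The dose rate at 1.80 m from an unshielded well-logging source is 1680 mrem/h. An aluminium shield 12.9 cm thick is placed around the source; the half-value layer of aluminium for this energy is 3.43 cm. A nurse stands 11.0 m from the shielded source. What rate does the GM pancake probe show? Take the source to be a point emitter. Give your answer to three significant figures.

Distance alone: 1680 × (1.80/11.0)² = 1680 × 0.02678 = 44.99 mrem/h.
Shield: 12.9/3.43 = 3.761 half-value layers → attenuation 2^(−3.761) = 0.07376.
Combined: 44.99 × 0.07376 = 3.318 mrem/h.

3.32 mrem/h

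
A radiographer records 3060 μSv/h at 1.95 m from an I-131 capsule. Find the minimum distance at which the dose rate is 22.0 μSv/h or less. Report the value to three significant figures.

23.0 m

Since intensity falls as 1/r², d₂ = d₁·√(I₁/I₂).
I₁/I₂ = 3060/22.0 = 139.1, so d₂ = 1.95 × √139.1 = 23.00 m.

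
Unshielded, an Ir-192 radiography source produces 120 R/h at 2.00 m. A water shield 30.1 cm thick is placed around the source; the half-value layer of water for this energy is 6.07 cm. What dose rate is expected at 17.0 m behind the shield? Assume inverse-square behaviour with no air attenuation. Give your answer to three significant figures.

0.0534 R/h

Distance alone: (2.00/17.0)² = 0.01384, so 120 × 0.01384 = 1.661 R/h.
Shield: 30.1/6.07 = 4.959 half-value layers → attenuation 2^(−4.959) = 0.03215.
Combined: 1.661 × 0.03215 = 0.05340 R/h.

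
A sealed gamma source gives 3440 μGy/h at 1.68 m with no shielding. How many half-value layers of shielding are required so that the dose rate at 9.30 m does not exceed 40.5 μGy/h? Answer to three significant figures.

At 9.30 m, distance alone gives (1.68/9.30)² = 0.03263, so 3440 × 0.03263 = 112.2 μGy/h.
Further attenuation needed: 112.2/40.5 = 2.770.
n = log₂(2.770) = 1.470 half-value layers.

1.47 half-value layers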